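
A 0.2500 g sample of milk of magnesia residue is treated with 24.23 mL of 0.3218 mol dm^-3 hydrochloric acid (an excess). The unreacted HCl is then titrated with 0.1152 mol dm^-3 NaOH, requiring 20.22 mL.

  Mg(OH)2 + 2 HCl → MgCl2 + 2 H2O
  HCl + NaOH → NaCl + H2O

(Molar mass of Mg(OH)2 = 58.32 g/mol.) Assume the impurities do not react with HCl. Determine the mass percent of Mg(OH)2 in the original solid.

n(HCl) added = 0.02423 × 0.3218 = 7.797 × 10^-3 mol
n(NaOH) used in back-titration = 0.02022 × 0.1152 = 2.329 × 10^-3 mol
n(HCl) left over = 2.329 × 10^-3 mol (1:1 ratio)
n(HCl) consumed by analyte = 7.797 × 10^-3 − 2.329 × 10^-3 = 5.468 × 10^-3 mol
From the 1:2 ratio, n(Mg(OH)2) = 1/2 × 5.468 × 10^-3 = 2.734 × 10^-3 mol
mass of Mg(OH)2 = 2.734 × 10^-3 × 58.32 = 0.1594 g
% Mg(OH)2 = 0.1594 / 0.2500 × 100 = 63.78 %

63.78 %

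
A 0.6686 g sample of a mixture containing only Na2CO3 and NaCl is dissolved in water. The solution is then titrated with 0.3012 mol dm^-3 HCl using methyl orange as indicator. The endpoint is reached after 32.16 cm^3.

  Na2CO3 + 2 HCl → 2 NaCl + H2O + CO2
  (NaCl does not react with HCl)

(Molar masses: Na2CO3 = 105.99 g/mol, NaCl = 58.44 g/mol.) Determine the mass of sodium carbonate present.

n(HCl) = 0.03216 × 0.3012 = 9.687 × 10^-3 mol
Let x = n(Na2CO3), y = n(NaCl).
Titrant: 2x = 9.687 × 10^-3;  mass: 105.99x + 58.44y = 0.6686
Solving, x = 4.843 × 10^-3 mol, y = 2.657 × 10^-3 mol
mass of Na2CO3 = 4.843 × 10^-3 × 105.99 = 0.5133 g

0.5133 g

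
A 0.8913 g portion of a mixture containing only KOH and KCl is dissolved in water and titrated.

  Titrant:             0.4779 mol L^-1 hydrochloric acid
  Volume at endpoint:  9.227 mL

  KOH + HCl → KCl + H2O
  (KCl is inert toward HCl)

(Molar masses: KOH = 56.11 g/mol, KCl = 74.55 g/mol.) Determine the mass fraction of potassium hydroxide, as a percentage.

n(HCl) = 0.009227 × 0.4779 = 4.410 × 10^-3 mol
Let x = n(KOH), y = n(KCl).
Titrant: 1x = 4.410 × 10^-3;  mass: 56.11x + 74.55y = 0.8913
Solving, x = 4.410 × 10^-3 mol, y = 8.637 × 10^-3 mol
mass of KOH = 4.410 × 10^-3 × 56.11 = 0.2474 g
% KOH = 0.2474 / 0.8913 × 100 = 27.76 %

27.76 %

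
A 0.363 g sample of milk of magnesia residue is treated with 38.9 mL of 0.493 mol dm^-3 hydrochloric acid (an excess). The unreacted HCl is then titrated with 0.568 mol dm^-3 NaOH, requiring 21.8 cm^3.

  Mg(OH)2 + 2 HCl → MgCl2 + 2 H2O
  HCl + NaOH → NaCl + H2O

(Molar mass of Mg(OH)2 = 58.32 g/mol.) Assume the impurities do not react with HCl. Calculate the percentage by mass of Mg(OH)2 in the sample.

n(HCl) added = 0.0389 × 0.493 = 0.0192 mol
n(NaOH) used in back-titration = 0.0218 × 0.568 = 0.0124 mol
n(HCl) left over = 0.0124 mol (1:1 ratio)
n(HCl) consumed by analyte = 0.0192 − 0.0124 = 6.80 × 10^-3 mol
From the 1:2 ratio, n(Mg(OH)2) = 1/2 × 6.80 × 10^-3 = 3.40 × 10^-3 mol
mass of Mg(OH)2 = 3.40 × 10^-3 × 58.32 = 0.198 g
% Mg(OH)2 = 0.198 / 0.363 × 100 = 54.6 %

54.6 %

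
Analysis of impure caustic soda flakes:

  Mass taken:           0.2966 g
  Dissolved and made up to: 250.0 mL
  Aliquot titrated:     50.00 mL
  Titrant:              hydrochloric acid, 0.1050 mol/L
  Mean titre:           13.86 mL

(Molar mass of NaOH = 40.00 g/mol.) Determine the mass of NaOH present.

0.2911 g

NaOH + HCl → NaCl + H2O
n(HCl) per titration = 0.01386 × 0.1050 = 1.455 × 10^-3 mol
n(NaOH) in each aliquot = 1.455 × 10^-3 mol (1:1 ratio)
n(NaOH) in the whole flask = 1.455 × 10^-3 × 250.0/50.00 = 7.276 × 10^-3 mol
mass of NaOH = 7.276 × 10^-3 × 40.00 = 0.2911 g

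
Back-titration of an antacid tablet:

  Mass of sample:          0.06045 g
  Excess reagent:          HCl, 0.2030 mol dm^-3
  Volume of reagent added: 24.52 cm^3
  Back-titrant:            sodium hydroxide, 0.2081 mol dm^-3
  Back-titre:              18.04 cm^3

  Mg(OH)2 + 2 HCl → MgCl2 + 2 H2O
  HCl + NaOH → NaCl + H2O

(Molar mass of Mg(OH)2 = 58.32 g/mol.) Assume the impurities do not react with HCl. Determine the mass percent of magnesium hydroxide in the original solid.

59.02 %

n(HCl) added = 0.02452 × 0.2030 = 4.978 × 10^-3 mol
n(NaOH) used in back-titration = 0.01804 × 0.2081 = 3.754 × 10^-3 mol
n(HCl) left over = 3.754 × 10^-3 mol (1:1 ratio)
n(HCl) consumed by analyte = 4.978 × 10^-3 − 3.754 × 10^-3 = 1.223 × 10^-3 mol
From the 1:2 ratio, n(Mg(OH)2) = 1/2 × 1.223 × 10^-3 = 6.117 × 10^-4 mol
mass of Mg(OH)2 = 6.117 × 10^-4 × 58.32 = 0.03568 g
% Mg(OH)2 = 0.03568 / 0.06045 × 100 = 59.02 %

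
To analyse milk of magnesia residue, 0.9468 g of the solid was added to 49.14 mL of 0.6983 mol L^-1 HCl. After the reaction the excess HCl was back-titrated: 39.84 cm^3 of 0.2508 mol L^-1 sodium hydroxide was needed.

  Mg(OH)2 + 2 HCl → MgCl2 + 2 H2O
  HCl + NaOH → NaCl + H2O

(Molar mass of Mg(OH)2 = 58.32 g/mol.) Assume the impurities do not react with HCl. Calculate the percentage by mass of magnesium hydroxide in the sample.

n(HCl) added = 0.04914 × 0.6983 = 0.03431 mol
n(NaOH) used in back-titration = 0.03984 × 0.2508 = 9.992 × 10^-3 mol
n(HCl) left over = 9.992 × 10^-3 mol (1:1 ratio)
n(HCl) consumed by analyte = 0.03431 − 9.992 × 10^-3 = 0.02432 mol
From the 1:2 ratio, n(Mg(OH)2) = 1/2 × 0.02432 = 0.01216 mol
mass of Mg(OH)2 = 0.01216 × 58.32 = 0.7092 g
% Mg(OH)2 = 0.7092 / 0.9468 × 100 = 74.91 %

74.91 %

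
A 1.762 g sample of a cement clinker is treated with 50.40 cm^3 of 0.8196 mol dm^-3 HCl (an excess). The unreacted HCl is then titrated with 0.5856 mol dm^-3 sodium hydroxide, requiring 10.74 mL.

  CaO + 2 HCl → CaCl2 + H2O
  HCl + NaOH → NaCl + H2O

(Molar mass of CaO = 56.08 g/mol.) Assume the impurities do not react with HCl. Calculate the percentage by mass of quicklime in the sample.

55.73 %

n(HCl) added = 0.05040 × 0.8196 = 0.04131 mol
n(NaOH) used in back-titration = 0.01074 × 0.5856 = 6.289 × 10^-3 mol
n(HCl) left over = 6.289 × 10^-3 mol (1:1 ratio)
n(HCl) consumed by analyte = 0.04131 − 6.289 × 10^-3 = 0.03502 mol
From the 1:2 ratio, n(CaO) = 1/2 × 0.03502 = 0.01751 mol
mass of CaO = 0.01751 × 56.08 = 0.9819 g
% CaO = 0.9819 / 1.762 × 100 = 55.73 %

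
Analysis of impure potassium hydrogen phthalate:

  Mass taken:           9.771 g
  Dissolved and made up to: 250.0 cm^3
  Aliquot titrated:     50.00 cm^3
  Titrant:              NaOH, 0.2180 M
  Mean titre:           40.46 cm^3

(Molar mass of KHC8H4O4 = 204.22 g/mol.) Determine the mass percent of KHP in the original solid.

92.17 %

KHC8H4O4 + NaOH → KNaC8H4O4 + H2O
n(NaOH) per titration = 0.04046 × 0.2180 = 8.820 × 10^-3 mol
n(KHC8H4O4) in each aliquot = 8.820 × 10^-3 mol (1:1 ratio)
n(KHC8H4O4) in the whole flask = 8.820 × 10^-3 × 250.0/50.00 = 0.04410 mol
mass of KHC8H4O4 = 0.04410 × 204.22 = 9.006 g
% KHC8H4O4 = 9.006 / 9.771 × 100 = 92.17 %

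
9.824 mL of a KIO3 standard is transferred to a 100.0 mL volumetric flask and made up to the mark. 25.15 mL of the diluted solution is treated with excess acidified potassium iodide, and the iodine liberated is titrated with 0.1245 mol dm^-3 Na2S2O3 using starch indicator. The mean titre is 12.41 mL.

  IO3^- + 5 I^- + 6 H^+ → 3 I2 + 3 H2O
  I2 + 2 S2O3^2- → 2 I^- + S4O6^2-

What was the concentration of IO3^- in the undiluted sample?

0.1042 mol/L

n(S2O3^2-) = 0.01241 × 0.1245 = 1.545 × 10^-3 mol
n(I2) = n(S2O3^2-)/2 = 7.725 × 10^-4 mol
From the 1:3 ratio, n(IO3^-) in the aliquot = 1/3 × 7.725 × 10^-4 = 2.575 × 10^-4 mol
[IO3^-]_dilute = 2.575 × 10^-4 / 0.02515 = 0.01024 mol/L
[IO3^-]_original = 0.01024 × 100.0/9.824 = 0.1042 mol/L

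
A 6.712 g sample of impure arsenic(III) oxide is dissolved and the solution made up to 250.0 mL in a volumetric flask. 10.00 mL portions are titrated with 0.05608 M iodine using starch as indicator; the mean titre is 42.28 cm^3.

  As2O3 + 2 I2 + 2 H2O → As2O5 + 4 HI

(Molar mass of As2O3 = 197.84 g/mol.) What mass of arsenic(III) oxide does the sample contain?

5.864 g

n(I2) per titration = 0.04228 × 0.05608 = 2.371 × 10^-3 mol
From the 1:2 ratio, n(As2O3) in each aliquot = 1/2 × 2.371 × 10^-3 = 1.186 × 10^-3 mol
n(As2O3) in the whole flask = 1.186 × 10^-3 × 250.0/10.00 = 0.02964 mol
mass of As2O3 = 0.02964 × 197.84 = 5.864 g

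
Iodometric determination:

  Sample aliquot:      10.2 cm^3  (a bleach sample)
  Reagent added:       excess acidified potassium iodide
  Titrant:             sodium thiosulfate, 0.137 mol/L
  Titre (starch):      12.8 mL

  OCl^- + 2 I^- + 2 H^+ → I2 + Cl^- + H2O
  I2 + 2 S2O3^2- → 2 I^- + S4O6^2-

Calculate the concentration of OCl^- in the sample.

0.0860 mol/L

n(S2O3^2-) = 0.0128 × 0.137 = 1.75 × 10^-3 mol
n(I2) = n(S2O3^2-)/2 = 8.77 × 10^-4 mol
n(OCl^-) in the aliquot = 8.77 × 10^-4 mol (1:1 ratio)
[OCl^-] = 8.77 × 10^-4 / 0.0102 = 0.0860 mol/L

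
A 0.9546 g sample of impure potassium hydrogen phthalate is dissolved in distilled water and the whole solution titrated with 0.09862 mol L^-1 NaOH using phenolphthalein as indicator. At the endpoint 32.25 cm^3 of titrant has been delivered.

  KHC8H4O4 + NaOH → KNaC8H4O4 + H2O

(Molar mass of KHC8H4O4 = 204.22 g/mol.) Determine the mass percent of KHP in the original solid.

68.04 %

n(NaOH) = 0.03225 L × 0.09862 mol/L = 3.180 × 10^-3 mol
n(KHC8H4O4) = 3.180 × 10^-3 mol (1:1 ratio)
mass of KHC8H4O4 = 3.180 × 10^-3 × 204.22 g/mol = 0.6495 g
% KHC8H4O4 = 0.6495 / 0.9546 × 100 = 68.04 %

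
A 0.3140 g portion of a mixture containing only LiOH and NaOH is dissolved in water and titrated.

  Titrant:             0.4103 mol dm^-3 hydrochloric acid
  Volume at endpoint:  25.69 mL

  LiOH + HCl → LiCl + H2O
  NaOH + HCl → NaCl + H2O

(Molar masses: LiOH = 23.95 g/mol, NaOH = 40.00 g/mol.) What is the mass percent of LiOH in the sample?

51.15 %

n(HCl) = 0.02569 × 0.4103 = 0.01054 mol
Let x = n(LiOH), y = n(NaOH).
Titrant: 1x + 1y = 0.01054;  mass: 23.95x + 40.00y = 0.3140
Solving, x = 6.706 × 10^-3 mol, y = 3.835 × 10^-3 mol
mass of LiOH = 6.706 × 10^-3 × 23.95 = 0.1606 g
% LiOH = 0.1606 / 0.3140 × 100 = 51.15 %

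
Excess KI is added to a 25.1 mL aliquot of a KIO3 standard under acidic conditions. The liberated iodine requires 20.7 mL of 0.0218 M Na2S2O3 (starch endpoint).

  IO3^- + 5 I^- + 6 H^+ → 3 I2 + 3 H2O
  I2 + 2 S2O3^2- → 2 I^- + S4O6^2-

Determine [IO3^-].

n(S2O3^2-) = 0.0207 × 0.0218 = 4.51 × 10^-4 mol
n(I2) = n(S2O3^2-)/2 = 2.26 × 10^-4 mol
From the 1:3 ratio, n(IO3^-) in the aliquot = 1/3 × 2.26 × 10^-4 = 7.52 × 10^-5 mol
[IO3^-] = 7.52 × 10^-5 / 0.0251 = 0.00300 mol/L

0.00300 M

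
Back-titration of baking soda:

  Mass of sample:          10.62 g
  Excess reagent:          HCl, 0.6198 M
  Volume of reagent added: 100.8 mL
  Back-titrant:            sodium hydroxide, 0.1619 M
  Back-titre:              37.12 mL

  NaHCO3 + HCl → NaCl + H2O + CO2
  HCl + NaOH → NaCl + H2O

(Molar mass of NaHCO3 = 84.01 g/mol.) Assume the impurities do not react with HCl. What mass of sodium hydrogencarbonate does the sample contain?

4.744 g

n(HCl) added = 0.1008 × 0.6198 = 0.06248 mol
n(NaOH) used in back-titration = 0.03712 × 0.1619 = 6.010 × 10^-3 mol
n(HCl) left over = 6.010 × 10^-3 mol (1:1 ratio)
n(HCl) consumed by analyte = 0.06248 − 6.010 × 10^-3 = 0.05647 mol
n(NaHCO3) = 0.05647 mol (1:1 ratio)
mass of NaHCO3 = 0.05647 × 84.01 = 4.744 g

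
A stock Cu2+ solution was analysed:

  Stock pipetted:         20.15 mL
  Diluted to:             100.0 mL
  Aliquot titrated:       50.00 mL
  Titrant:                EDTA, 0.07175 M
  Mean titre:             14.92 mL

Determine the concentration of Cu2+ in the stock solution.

Cu^2+ + EDTA^4- → [Cu(EDTA)]^2-
n(EDTA) = 0.01492 × 0.07175 = 1.071 × 10^-3 mol
n(Cu2+) in the aliquot = 1.071 × 10^-3 mol (1:1 ratio)
[Cu2+]_dilute = 1.071 × 10^-3 / 0.05000 = 0.02141 mol/L
Dilution factor = 100.0 / 20.15 = 4.963
[Cu2+]_stock = 0.02141 × 4.963 = 0.1063 mol/L

0.1063 M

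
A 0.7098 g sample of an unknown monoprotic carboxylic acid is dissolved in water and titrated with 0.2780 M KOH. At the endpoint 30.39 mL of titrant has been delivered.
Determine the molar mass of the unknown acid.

84.02 g/mol

n(KOH) = 0.03039 L × 0.2780 mol/L = 8.448 × 10^-3 mol
n(HA) = 8.448 × 10^-3 mol (1:1 ratio)
M = m / n = 0.7098 g / 8.448 × 10^-3 mol = 84.02 g/mol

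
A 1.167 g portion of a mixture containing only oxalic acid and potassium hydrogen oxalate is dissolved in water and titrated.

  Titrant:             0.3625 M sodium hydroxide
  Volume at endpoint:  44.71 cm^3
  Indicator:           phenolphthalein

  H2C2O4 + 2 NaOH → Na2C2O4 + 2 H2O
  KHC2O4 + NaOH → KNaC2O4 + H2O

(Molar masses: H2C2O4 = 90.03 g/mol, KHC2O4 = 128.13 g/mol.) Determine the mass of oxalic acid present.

n(NaOH) = 0.04471 × 0.3625 = 0.01621 mol
Let x = n(H2C2O4), y = n(KHC2O4).
Titrant: 2x + 1y = 0.01621;  mass: 90.03x + 128.13y = 1.167
Solving, x = 5.472 × 10^-3 mol, y = 5.263 × 10^-3 mol
mass of H2C2O4 = 5.472 × 10^-3 × 90.03 = 0.4927 g

0.4927 g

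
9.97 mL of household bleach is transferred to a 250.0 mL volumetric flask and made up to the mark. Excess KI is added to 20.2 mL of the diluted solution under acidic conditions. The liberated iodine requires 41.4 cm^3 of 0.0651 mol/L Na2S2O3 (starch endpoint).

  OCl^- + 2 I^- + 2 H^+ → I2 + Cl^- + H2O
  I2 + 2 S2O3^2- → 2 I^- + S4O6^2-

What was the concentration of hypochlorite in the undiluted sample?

1.67 mol/L

n(S2O3^2-) = 0.0414 × 0.0651 = 2.70 × 10^-3 mol
n(I2) = n(S2O3^2-)/2 = 1.35 × 10^-3 mol
n(OCl^-) in the aliquot = 1.35 × 10^-3 mol (1:1 ratio)
[OCl^-]_dilute = 1.35 × 10^-3 / 0.0202 = 0.0667 mol/L
[OCl^-]_original = 0.0667 × 250.0/9.97 = 1.67 mol/L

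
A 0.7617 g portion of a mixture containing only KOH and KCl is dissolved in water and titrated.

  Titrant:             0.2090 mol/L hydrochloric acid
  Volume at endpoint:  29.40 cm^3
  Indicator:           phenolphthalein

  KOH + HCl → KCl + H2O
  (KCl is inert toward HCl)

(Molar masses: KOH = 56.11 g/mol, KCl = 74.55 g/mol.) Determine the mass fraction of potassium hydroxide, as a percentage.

n(HCl) = 0.02940 × 0.2090 = 6.145 × 10^-3 mol
Let x = n(KOH), y = n(KCl).
Titrant: 1x = 6.145 × 10^-3;  mass: 56.11x + 74.55y = 0.7617
Solving, x = 6.145 × 10^-3 mol, y = 5.593 × 10^-3 mol
mass of KOH = 6.145 × 10^-3 × 56.11 = 0.3448 g
% KOH = 0.3448 / 0.7617 × 100 = 45.26 %

45.26 %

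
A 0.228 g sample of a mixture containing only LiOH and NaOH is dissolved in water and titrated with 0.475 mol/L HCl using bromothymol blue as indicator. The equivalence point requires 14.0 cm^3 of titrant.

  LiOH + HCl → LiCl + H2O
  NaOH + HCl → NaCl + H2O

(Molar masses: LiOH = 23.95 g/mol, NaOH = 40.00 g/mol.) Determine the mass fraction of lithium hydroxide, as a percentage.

n(HCl) = 0.0140 × 0.475 = 6.65 × 10^-3 mol
Let x = n(LiOH), y = n(NaOH).
Titrant: 1x + 1y = 6.65 × 10^-3;  mass: 23.95x + 40.00y = 0.228
Solving, x = 2.37 × 10^-3 mol, y = 4.28 × 10^-3 mol
mass of LiOH = 2.37 × 10^-3 × 23.95 = 0.0567 g
% LiOH = 0.0567 / 0.228 × 100 = 24.9 %

24.9 %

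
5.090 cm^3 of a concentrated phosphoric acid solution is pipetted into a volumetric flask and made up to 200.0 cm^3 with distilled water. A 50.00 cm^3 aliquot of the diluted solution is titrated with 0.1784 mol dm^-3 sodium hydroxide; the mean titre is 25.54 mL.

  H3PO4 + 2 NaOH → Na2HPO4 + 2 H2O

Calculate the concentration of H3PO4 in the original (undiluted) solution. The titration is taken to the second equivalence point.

1.790 mol/L

n(NaOH) = 0.02554 × 0.1784 = 4.556 × 10^-3 mol
From the 1:2 ratio, n(H3PO4) in the aliquot = 1/2 × 4.556 × 10^-3 = 2.278 × 10^-3 mol
[H3PO4]_dilute = 2.278 × 10^-3 / 0.05000 = 0.04556 mol/L
Dilution factor = 200.0 / 5.090 = 39.29
[H3PO4]_stock = 0.04556 × 39.29 = 1.790 mol/L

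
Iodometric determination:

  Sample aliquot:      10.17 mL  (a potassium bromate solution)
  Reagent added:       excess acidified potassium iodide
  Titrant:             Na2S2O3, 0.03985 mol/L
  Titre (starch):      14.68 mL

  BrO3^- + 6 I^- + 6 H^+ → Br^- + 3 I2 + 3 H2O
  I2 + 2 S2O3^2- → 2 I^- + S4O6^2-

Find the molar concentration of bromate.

0.009587 mol/L

n(S2O3^2-) = 0.01468 × 0.03985 = 5.850 × 10^-4 mol
n(I2) = n(S2O3^2-)/2 = 2.925 × 10^-4 mol
From the 1:3 ratio, n(BrO3^-) in the aliquot = 1/3 × 2.925 × 10^-4 = 9.750 × 10^-5 mol
[BrO3^-] = 9.750 × 10^-5 / 0.01017 = 0.009587 mol/L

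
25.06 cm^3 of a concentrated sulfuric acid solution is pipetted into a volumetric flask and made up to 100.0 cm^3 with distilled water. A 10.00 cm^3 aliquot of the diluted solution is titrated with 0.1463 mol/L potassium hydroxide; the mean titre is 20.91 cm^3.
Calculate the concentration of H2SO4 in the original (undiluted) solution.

H2SO4 + 2 KOH → K2SO4 + 2 H2O
n(KOH) = 0.02091 × 0.1463 = 3.059 × 10^-3 mol
From the 1:2 ratio, n(H2SO4) in the aliquot = 1/2 × 3.059 × 10^-3 = 1.530 × 10^-3 mol
[H2SO4]_dilute = 1.530 × 10^-3 / 0.01000 = 0.1530 mol/L
Dilution factor = 100.0 / 25.06 = 3.990
[H2SO4]_stock = 0.1530 × 3.990 = 0.6104 mol/L

0.6104 mol/L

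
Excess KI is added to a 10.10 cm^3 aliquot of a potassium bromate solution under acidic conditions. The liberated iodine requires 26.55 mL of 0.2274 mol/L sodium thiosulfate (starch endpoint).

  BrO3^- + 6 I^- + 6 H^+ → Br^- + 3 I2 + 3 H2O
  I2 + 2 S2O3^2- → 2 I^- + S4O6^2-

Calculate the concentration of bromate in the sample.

n(S2O3^2-) = 0.02655 × 0.2274 = 6.037 × 10^-3 mol
n(I2) = n(S2O3^2-)/2 = 3.019 × 10^-3 mol
From the 1:3 ratio, n(BrO3^-) in the aliquot = 1/3 × 3.019 × 10^-3 = 1.006 × 10^-3 mol
[BrO3^-] = 1.006 × 10^-3 / 0.01010 = 0.09963 mol/L

0.09963 mol/L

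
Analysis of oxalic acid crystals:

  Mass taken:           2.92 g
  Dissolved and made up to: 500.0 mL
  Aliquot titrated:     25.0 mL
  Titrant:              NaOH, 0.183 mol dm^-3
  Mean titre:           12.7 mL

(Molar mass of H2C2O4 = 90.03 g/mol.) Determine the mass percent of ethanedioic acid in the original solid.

71.7 %

H2C2O4 + 2 NaOH → Na2C2O4 + 2 H2O
n(NaOH) per titration = 0.0127 × 0.183 = 2.32 × 10^-3 mol
From the 1:2 ratio, n(H2C2O4) in each aliquot = 1/2 × 2.32 × 10^-3 = 1.16 × 10^-3 mol
n(H2C2O4) in the whole flask = 1.16 × 10^-3 × 500.0/25.0 = 0.0232 mol
mass of H2C2O4 = 0.0232 × 90.03 = 2.09 g
% H2C2O4 = 2.09 / 2.92 × 100 = 71.7 %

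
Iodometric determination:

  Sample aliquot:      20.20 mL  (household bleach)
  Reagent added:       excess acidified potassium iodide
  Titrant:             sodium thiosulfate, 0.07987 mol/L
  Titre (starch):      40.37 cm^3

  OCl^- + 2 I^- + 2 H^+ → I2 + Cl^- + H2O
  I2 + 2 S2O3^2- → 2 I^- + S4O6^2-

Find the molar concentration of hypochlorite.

0.07981 mol/L

n(S2O3^2-) = 0.04037 × 0.07987 = 3.224 × 10^-3 mol
n(I2) = n(S2O3^2-)/2 = 1.612 × 10^-3 mol
n(OCl^-) in the aliquot = 1.612 × 10^-3 mol (1:1 ratio)
[OCl^-] = 1.612 × 10^-3 / 0.02020 = 0.07981 mol/L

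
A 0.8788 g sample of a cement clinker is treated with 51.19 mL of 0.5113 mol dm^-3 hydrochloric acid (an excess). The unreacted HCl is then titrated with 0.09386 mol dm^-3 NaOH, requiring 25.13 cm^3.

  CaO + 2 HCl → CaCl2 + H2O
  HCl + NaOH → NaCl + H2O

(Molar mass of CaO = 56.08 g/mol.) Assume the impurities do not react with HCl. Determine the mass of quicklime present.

0.6678 g

n(HCl) added = 0.05119 × 0.5113 = 0.02617 mol
n(NaOH) used in back-titration = 0.02513 × 0.09386 = 2.359 × 10^-3 mol
n(HCl) left over = 2.359 × 10^-3 mol (1:1 ratio)
n(HCl) consumed by analyte = 0.02617 − 2.359 × 10^-3 = 0.02381 mol
From the 1:2 ratio, n(CaO) = 1/2 × 0.02381 = 0.01191 mol
mass of CaO = 0.01191 × 56.08 = 0.6678 g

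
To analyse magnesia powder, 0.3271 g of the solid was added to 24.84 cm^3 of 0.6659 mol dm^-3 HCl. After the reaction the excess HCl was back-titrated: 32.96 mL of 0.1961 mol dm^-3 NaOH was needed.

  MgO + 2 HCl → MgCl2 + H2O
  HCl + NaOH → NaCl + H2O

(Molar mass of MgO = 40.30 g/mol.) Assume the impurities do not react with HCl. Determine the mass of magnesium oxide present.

0.2031 g

n(HCl) added = 0.02484 × 0.6659 = 0.01654 mol
n(NaOH) used in back-titration = 0.03296 × 0.1961 = 6.463 × 10^-3 mol
n(HCl) left over = 6.463 × 10^-3 mol (1:1 ratio)
n(HCl) consumed by analyte = 0.01654 − 6.463 × 10^-3 = 0.01008 mol
From the 1:2 ratio, n(MgO) = 1/2 × 0.01008 = 5.039 × 10^-3 mol
mass of MgO = 5.039 × 10^-3 × 40.30 = 0.2031 g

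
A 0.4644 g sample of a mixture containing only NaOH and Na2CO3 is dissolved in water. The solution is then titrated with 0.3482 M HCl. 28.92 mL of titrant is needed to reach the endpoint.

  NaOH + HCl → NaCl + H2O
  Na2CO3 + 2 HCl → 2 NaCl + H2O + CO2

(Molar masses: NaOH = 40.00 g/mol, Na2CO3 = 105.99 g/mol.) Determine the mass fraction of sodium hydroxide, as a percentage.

45.90 %

n(HCl) = 0.02892 × 0.3482 = 0.01007 mol
Let x = n(NaOH), y = n(Na2CO3).
Titrant: 1x + 2y = 0.01007;  mass: 40.00x + 105.99y = 0.4644
Solving, x = 5.329 × 10^-3 mol, y = 2.370 × 10^-3 mol
mass of NaOH = 5.329 × 10^-3 × 40.00 = 0.2132 g
% NaOH = 0.2132 / 0.4644 × 100 = 45.90 %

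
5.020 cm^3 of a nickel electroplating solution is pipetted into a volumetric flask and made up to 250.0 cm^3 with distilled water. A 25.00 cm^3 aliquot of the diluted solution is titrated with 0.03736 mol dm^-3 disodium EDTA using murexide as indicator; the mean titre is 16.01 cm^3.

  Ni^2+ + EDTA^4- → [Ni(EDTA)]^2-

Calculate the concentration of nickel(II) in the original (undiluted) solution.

1.192 mol/L

n(EDTA) = 0.01601 × 0.03736 = 5.981 × 10^-4 mol
n(Ni2+) in the aliquot = 5.981 × 10^-4 mol (1:1 ratio)
[Ni2+]_dilute = 5.981 × 10^-4 / 0.02500 = 0.02393 mol/L
Dilution factor = 250.0 / 5.020 = 49.80
[Ni2+]_stock = 0.02393 × 49.80 = 1.192 mol/L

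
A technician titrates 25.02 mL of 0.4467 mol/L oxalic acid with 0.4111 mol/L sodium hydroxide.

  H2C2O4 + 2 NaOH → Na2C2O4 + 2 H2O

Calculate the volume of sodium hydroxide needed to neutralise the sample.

n(H2C2O4) = 0.02502 L × 0.4467 mol/L = 0.01118 mol
From the 2:1 stoichiometry, n(NaOH) = 2/1 × 0.01118 = 0.02235 mol
V(NaOH) = 0.02235 mol / 0.4111 mol/L = 0.05437 L = 54.37 mL

54.37 mL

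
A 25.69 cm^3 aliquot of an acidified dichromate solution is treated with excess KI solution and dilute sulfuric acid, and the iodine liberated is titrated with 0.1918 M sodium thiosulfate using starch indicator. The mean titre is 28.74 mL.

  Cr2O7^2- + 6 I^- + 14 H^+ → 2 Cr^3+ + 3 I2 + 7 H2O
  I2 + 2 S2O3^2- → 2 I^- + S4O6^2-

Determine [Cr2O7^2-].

0.03576 M

n(S2O3^2-) = 0.02874 × 0.1918 = 5.512 × 10^-3 mol
n(I2) = n(S2O3^2-)/2 = 2.756 × 10^-3 mol
From the 1:3 ratio, n(Cr2O7^2-) in the aliquot = 1/3 × 2.756 × 10^-3 = 9.187 × 10^-4 mol
[Cr2O7^2-] = 9.187 × 10^-4 / 0.02569 = 0.03576 mol/L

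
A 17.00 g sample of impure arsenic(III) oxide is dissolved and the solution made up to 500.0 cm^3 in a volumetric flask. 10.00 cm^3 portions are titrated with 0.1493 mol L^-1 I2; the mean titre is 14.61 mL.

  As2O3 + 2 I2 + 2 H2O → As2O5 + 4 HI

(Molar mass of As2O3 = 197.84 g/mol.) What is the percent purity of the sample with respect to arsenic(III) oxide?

63.46 %

n(I2) per titration = 0.01461 × 0.1493 = 2.181 × 10^-3 mol
From the 1:2 ratio, n(As2O3) in each aliquot = 1/2 × 2.181 × 10^-3 = 1.091 × 10^-3 mol
n(As2O3) in the whole flask = 1.091 × 10^-3 × 500.0/10.00 = 0.05453 mol
mass of As2O3 = 0.05453 × 197.84 = 10.79 g
% As2O3 = 10.79 / 17.00 × 100 = 63.46 %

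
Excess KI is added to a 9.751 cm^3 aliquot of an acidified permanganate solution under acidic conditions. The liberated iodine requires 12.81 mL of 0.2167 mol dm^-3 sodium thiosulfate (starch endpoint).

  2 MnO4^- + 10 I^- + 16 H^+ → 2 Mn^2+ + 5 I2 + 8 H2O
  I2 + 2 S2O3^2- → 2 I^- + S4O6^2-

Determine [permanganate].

0.05694 mol/L

n(S2O3^2-) = 0.01281 × 0.2167 = 2.776 × 10^-3 mol
n(I2) = n(S2O3^2-)/2 = 1.388 × 10^-3 mol
From the 2:5 ratio, n(MnO4^-) in the aliquot = 2/5 × 1.388 × 10^-3 = 5.552 × 10^-4 mol
[MnO4^-] = 5.552 × 10^-4 / 0.009751 = 0.05694 mol/L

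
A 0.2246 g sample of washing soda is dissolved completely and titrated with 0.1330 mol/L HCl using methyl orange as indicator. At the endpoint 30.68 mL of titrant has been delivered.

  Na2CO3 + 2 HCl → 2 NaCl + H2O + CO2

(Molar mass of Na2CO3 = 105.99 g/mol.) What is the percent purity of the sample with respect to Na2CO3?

96.28 %

n(HCl) = 0.03068 L × 0.1330 mol/L = 4.080 × 10^-3 mol
From the 1:2 ratio, n(Na2CO3) = 1/2 × 4.080 × 10^-3 = 2.040 × 10^-3 mol
mass of Na2CO3 = 2.040 × 10^-3 × 105.99 g/mol = 0.2162 g
% Na2CO3 = 0.2162 / 0.2246 × 100 = 96.28 %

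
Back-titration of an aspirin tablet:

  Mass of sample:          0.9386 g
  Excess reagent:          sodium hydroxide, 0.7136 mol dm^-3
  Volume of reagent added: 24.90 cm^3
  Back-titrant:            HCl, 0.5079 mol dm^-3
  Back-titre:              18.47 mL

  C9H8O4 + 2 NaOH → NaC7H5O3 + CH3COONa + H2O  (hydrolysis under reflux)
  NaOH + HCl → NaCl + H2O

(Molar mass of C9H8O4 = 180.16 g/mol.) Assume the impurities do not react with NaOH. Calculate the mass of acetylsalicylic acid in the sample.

0.7556 g

n(NaOH) added = 0.02490 × 0.7136 = 0.01777 mol
n(HCl) used in back-titration = 0.01847 × 0.5079 = 9.381 × 10^-3 mol
n(NaOH) left over = 9.381 × 10^-3 mol (1:1 ratio)
n(NaOH) consumed by analyte = 0.01777 − 9.381 × 10^-3 = 8.388 × 10^-3 mol
From the 1:2 ratio, n(C9H8O4) = 1/2 × 8.388 × 10^-3 = 4.194 × 10^-3 mol
mass of C9H8O4 = 4.194 × 10^-3 × 180.16 = 0.7556 g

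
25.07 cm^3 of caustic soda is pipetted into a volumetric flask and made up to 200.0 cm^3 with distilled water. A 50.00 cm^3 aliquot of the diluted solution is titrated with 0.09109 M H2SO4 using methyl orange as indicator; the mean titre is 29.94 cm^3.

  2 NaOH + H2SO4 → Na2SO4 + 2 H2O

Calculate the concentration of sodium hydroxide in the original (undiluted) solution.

n(H2SO4) = 0.02994 × 0.09109 = 2.727 × 10^-3 mol
From the 2:1 ratio, n(NaOH) in the aliquot = 2/1 × 2.727 × 10^-3 = 5.454 × 10^-3 mol
[NaOH]_dilute = 5.454 × 10^-3 / 0.05000 = 0.1091 mol/L
Dilution factor = 200.0 / 25.07 = 7.978
[NaOH]_stock = 0.1091 × 7.978 = 0.8703 mol/L

0.8703 M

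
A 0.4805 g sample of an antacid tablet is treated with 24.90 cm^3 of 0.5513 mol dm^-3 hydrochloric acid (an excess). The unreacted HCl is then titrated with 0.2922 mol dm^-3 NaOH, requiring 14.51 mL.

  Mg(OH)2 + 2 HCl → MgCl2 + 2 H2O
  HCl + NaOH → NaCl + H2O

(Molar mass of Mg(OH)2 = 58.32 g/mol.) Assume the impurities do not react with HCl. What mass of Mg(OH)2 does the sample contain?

n(HCl) added = 0.02490 × 0.5513 = 0.01373 mol
n(NaOH) used in back-titration = 0.01451 × 0.2922 = 4.240 × 10^-3 mol
n(HCl) left over = 4.240 × 10^-3 mol (1:1 ratio)
n(HCl) consumed by analyte = 0.01373 − 4.240 × 10^-3 = 9.488 × 10^-3 mol
From the 1:2 ratio, n(Mg(OH)2) = 1/2 × 9.488 × 10^-3 = 4.744 × 10^-3 mol
mass of Mg(OH)2 = 4.744 × 10^-3 × 58.32 = 0.2767 g

0.2767 g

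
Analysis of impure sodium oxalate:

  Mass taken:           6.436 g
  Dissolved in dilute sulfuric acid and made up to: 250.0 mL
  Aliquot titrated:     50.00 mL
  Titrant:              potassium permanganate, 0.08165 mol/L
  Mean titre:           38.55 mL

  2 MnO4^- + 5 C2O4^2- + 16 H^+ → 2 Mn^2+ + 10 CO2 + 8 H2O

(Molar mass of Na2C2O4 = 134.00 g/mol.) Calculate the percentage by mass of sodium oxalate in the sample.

81.92 %

n(KMnO4) per titration = 0.03855 × 0.08165 = 3.148 × 10^-3 mol
From the 5:2 ratio, n(Na2C2O4) in each aliquot = 5/2 × 3.148 × 10^-3 = 7.869 × 10^-3 mol
n(Na2C2O4) in the whole flask = 7.869 × 10^-3 × 250.0/50.00 = 0.03935 mol
mass of Na2C2O4 = 0.03935 × 134.00 = 5.272 g
% Na2C2O4 = 5.272 / 6.436 × 100 = 81.92 %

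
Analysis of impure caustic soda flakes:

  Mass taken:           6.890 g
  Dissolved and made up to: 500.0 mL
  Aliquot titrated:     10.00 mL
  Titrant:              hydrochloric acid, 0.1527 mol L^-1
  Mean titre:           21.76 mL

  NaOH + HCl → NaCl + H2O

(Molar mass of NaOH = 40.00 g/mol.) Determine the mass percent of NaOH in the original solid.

n(HCl) per titration = 0.02176 × 0.1527 = 3.323 × 10^-3 mol
n(NaOH) in each aliquot = 3.323 × 10^-3 mol (1:1 ratio)
n(NaOH) in the whole flask = 3.323 × 10^-3 × 500.0/10.00 = 0.1661 mol
mass of NaOH = 0.1661 × 40.00 = 6.646 g
% NaOH = 6.646 / 6.890 × 100 = 96.45 %

96.45 %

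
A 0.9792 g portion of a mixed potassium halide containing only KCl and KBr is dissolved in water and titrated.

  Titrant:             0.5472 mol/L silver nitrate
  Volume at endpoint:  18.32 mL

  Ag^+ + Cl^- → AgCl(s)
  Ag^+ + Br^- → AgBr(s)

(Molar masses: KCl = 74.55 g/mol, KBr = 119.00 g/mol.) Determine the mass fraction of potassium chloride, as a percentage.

36.61 %

n(AgNO3) = 0.01832 × 0.5472 = 0.01002 mol
Let x = n(KCl), y = n(KBr).
Titrant: 1x + 1y = 0.01002;  mass: 74.55x + 119.00y = 0.9792
Solving, x = 4.809 × 10^-3 mol, y = 5.216 × 10^-3 mol
mass of KCl = 4.809 × 10^-3 × 74.55 = 0.3585 g
% KCl = 0.3585 / 0.9792 × 100 = 36.61 %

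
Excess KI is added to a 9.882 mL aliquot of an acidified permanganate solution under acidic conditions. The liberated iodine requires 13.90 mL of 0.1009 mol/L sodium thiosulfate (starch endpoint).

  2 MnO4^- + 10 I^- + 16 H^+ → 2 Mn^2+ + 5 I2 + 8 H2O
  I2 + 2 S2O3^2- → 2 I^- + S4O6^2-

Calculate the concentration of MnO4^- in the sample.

0.02839 mol/L

n(S2O3^2-) = 0.01390 × 0.1009 = 1.403 × 10^-3 mol
n(I2) = n(S2O3^2-)/2 = 7.013 × 10^-4 mol
From the 2:5 ratio, n(MnO4^-) in the aliquot = 2/5 × 7.013 × 10^-4 = 2.805 × 10^-4 mol
[MnO4^-] = 2.805 × 10^-4 / 0.009882 = 0.02839 mol/L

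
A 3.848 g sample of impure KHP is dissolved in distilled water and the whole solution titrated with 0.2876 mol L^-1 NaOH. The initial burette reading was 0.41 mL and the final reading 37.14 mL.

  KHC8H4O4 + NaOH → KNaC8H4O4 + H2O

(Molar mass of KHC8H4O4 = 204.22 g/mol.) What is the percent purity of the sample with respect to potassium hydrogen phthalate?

56.06 %

n(NaOH) = 0.03673 L × 0.2876 mol/L = 0.01056 mol
n(KHC8H4O4) = 0.01056 mol (1:1 ratio)
mass of KHC8H4O4 = 0.01056 × 204.22 g/mol = 2.157 g
% KHC8H4O4 = 2.157 / 3.848 × 100 = 56.06 %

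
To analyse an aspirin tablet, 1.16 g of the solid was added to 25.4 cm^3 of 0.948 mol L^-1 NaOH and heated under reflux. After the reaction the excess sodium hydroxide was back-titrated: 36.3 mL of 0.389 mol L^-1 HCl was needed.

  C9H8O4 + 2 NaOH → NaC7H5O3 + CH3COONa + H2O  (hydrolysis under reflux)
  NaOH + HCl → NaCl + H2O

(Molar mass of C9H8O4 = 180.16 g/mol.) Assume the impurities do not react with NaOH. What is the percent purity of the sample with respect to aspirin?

n(NaOH) added = 0.0254 × 0.948 = 0.0241 mol
n(HCl) used in back-titration = 0.0363 × 0.389 = 0.0141 mol
n(NaOH) left over = 0.0141 mol (1:1 ratio)
n(NaOH) consumed by analyte = 0.0241 − 0.0141 = 9.96 × 10^-3 mol
From the 1:2 ratio, n(C9H8O4) = 1/2 × 9.96 × 10^-3 = 4.98 × 10^-3 mol
mass of C9H8O4 = 4.98 × 10^-3 × 180.16 = 0.897 g
% C9H8O4 = 0.897 / 1.16 × 100 = 77.3 %

77.3 %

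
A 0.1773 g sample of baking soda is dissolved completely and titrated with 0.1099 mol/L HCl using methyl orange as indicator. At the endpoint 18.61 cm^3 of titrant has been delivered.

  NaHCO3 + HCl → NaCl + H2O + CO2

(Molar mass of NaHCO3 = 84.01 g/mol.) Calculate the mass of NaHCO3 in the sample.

n(HCl) = 0.01861 L × 0.1099 mol/L = 2.045 × 10^-3 mol
n(NaHCO3) = 2.045 × 10^-3 mol (1:1 ratio)
mass of NaHCO3 = 2.045 × 10^-3 × 84.01 g/mol = 0.1718 g

0.1718 g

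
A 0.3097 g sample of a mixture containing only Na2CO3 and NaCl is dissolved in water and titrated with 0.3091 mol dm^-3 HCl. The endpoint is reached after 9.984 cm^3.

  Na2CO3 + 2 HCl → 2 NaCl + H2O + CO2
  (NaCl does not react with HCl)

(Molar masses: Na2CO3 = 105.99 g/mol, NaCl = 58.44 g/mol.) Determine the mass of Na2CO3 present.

0.1635 g

n(HCl) = 0.009984 × 0.3091 = 3.086 × 10^-3 mol
Let x = n(Na2CO3), y = n(NaCl).
Titrant: 2x = 3.086 × 10^-3;  mass: 105.99x + 58.44y = 0.3097
Solving, x = 1.543 × 10^-3 mol, y = 2.501 × 10^-3 mol
mass of Na2CO3 = 1.543 × 10^-3 × 105.99 = 0.1635 g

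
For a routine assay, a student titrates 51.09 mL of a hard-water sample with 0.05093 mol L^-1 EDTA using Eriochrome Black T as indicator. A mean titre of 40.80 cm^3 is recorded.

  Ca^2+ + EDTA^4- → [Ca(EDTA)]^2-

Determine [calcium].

0.04067 mol/L

n(EDTA) = 0.04080 L × 0.05093 mol/L = 2.078 × 10^-3 mol
n(Ca2+) = 2.078 × 10^-3 mol (1:1 mole ratio)
[Ca2+] = 2.078 × 10^-3 mol / 0.05109 L = 0.04067 mol/L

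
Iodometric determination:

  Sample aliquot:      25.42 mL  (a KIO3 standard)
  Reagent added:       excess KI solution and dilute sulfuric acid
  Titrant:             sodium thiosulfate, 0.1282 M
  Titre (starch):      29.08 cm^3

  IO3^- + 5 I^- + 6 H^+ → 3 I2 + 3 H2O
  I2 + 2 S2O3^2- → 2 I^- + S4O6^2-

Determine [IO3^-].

0.02444 M

n(S2O3^2-) = 0.02908 × 0.1282 = 3.728 × 10^-3 mol
n(I2) = n(S2O3^2-)/2 = 1.864 × 10^-3 mol
From the 1:3 ratio, n(IO3^-) in the aliquot = 1/3 × 1.864 × 10^-3 = 6.213 × 10^-4 mol
[IO3^-] = 6.213 × 10^-4 / 0.02542 = 0.02444 mol/L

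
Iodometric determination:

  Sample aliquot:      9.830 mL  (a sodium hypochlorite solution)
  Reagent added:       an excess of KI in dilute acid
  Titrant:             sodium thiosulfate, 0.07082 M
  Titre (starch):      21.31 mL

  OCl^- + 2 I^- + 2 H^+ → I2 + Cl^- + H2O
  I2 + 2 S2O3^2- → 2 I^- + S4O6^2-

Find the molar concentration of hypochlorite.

0.07676 M

n(S2O3^2-) = 0.02131 × 0.07082 = 1.509 × 10^-3 mol
n(I2) = n(S2O3^2-)/2 = 7.546 × 10^-4 mol
n(OCl^-) in the aliquot = 7.546 × 10^-4 mol (1:1 ratio)
[OCl^-] = 7.546 × 10^-4 / 0.009830 = 0.07676 mol/L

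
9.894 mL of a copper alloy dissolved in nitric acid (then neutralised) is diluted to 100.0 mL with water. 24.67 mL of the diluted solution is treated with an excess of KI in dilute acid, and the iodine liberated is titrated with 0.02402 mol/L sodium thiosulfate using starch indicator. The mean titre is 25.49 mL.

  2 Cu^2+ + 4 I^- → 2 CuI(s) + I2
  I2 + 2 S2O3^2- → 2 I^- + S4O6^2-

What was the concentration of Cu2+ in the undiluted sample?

0.2508 mol/L

n(S2O3^2-) = 0.02549 × 0.02402 = 6.123 × 10^-4 mol
n(I2) = n(S2O3^2-)/2 = 3.061 × 10^-4 mol
From the 2:1 ratio, n(Cu2+) in the aliquot = 2/1 × 3.061 × 10^-4 = 6.123 × 10^-4 mol
[Cu2+]_dilute = 6.123 × 10^-4 / 0.02467 = 0.02482 mol/L
[Cu2+]_original = 0.02482 × 100.0/9.894 = 0.2508 mol/L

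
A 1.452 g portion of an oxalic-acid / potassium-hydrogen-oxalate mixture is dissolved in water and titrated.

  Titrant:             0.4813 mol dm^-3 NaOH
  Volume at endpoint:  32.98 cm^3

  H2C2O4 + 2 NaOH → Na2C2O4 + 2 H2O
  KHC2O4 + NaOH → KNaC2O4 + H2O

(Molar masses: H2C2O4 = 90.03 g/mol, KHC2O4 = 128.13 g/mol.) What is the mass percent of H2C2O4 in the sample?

n(NaOH) = 0.03298 × 0.4813 = 0.01587 mol
Let x = n(H2C2O4), y = n(KHC2O4).
Titrant: 2x + 1y = 0.01587;  mass: 90.03x + 128.13y = 1.452
Solving, x = 3.500 × 10^-3 mol, y = 8.873 × 10^-3 mol
mass of H2C2O4 = 3.500 × 10^-3 × 90.03 = 0.3151 g
% H2C2O4 = 0.3151 / 1.452 × 100 = 21.70 %

21.70 %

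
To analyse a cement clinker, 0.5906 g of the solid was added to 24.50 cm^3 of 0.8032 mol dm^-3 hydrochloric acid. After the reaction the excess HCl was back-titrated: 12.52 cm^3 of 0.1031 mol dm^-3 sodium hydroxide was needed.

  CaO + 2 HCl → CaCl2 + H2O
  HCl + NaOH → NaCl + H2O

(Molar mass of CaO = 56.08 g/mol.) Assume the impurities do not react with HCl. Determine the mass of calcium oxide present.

0.5156 g

n(HCl) added = 0.02450 × 0.8032 = 0.01968 mol
n(NaOH) used in back-titration = 0.01252 × 0.1031 = 1.291 × 10^-3 mol
n(HCl) left over = 1.291 × 10^-3 mol (1:1 ratio)
n(HCl) consumed by analyte = 0.01968 − 1.291 × 10^-3 = 0.01839 mol
From the 1:2 ratio, n(CaO) = 1/2 × 0.01839 = 9.194 × 10^-3 mol
mass of CaO = 9.194 × 10^-3 × 56.08 = 0.5156 g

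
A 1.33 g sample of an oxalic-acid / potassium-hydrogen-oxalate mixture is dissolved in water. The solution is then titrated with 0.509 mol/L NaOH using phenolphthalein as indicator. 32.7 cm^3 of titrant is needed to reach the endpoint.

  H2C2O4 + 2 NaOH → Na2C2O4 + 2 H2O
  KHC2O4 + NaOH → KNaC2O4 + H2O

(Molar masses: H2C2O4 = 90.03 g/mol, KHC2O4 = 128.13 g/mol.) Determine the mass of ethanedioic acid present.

0.435 g

n(NaOH) = 0.0327 × 0.509 = 0.0166 mol
Let x = n(H2C2O4), y = n(KHC2O4).
Titrant: 2x + 1y = 0.0166;  mass: 90.03x + 128.13y = 1.33
Solving, x = 4.83 × 10^-3 mol, y = 6.99 × 10^-3 mol
mass of H2C2O4 = 4.83 × 10^-3 × 90.03 = 0.435 g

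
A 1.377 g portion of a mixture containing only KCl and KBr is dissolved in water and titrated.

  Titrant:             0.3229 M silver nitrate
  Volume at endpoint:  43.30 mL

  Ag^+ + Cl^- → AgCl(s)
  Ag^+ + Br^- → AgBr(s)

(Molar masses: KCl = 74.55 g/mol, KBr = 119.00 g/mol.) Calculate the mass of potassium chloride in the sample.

n(AgNO3) = 0.04330 × 0.3229 = 0.01398 mol
Let x = n(KCl), y = n(KBr).
Titrant: 1x + 1y = 0.01398;  mass: 74.55x + 119.00y = 1.377
Solving, x = 6.452 × 10^-3 mol, y = 7.529 × 10^-3 mol
mass of KCl = 6.452 × 10^-3 × 74.55 = 0.4810 g

0.4810 g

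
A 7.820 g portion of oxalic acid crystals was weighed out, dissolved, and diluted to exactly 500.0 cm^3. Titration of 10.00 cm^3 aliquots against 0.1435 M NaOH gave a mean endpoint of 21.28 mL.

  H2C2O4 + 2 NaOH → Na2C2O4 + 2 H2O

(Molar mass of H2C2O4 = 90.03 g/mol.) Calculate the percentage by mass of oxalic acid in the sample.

87.89 %

n(NaOH) per titration = 0.02128 × 0.1435 = 3.054 × 10^-3 mol
From the 1:2 ratio, n(H2C2O4) in each aliquot = 1/2 × 3.054 × 10^-3 = 1.527 × 10^-3 mol
n(H2C2O4) in the whole flask = 1.527 × 10^-3 × 500.0/10.00 = 0.07634 mol
mass of H2C2O4 = 0.07634 × 90.03 = 6.873 g
% H2C2O4 = 6.873 / 7.820 × 100 = 87.89 %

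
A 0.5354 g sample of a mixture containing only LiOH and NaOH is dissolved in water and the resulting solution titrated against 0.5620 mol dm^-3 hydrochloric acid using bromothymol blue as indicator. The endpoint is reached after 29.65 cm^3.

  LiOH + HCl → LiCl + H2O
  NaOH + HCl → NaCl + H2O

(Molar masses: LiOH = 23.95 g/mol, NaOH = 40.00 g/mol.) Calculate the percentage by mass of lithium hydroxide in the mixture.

36.55 %

n(HCl) = 0.02965 × 0.5620 = 0.01666 mol
Let x = n(LiOH), y = n(NaOH).
Titrant: 1x + 1y = 0.01666;  mass: 23.95x + 40.00y = 0.5354
Solving, x = 8.170 × 10^-3 mol, y = 8.493 × 10^-3 mol
mass of LiOH = 8.170 × 10^-3 × 23.95 = 0.1957 g
% LiOH = 0.1957 / 0.5354 × 100 = 36.55 %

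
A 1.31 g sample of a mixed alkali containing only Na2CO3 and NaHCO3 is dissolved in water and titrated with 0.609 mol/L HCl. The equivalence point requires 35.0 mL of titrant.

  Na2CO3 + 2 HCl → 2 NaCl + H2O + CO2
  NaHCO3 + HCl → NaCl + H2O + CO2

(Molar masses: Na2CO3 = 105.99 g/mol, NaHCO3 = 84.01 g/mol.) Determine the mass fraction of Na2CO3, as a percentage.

62.7 %

n(HCl) = 0.0350 × 0.609 = 0.0213 mol
Let x = n(Na2CO3), y = n(NaHCO3).
Titrant: 2x + 1y = 0.0213;  mass: 105.99x + 84.01y = 1.31
Solving, x = 7.75 × 10^-3 mol, y = 5.82 × 10^-3 mol
mass of Na2CO3 = 7.75 × 10^-3 × 105.99 = 0.821 g
% Na2CO3 = 0.821 / 1.31 × 100 = 62.7 %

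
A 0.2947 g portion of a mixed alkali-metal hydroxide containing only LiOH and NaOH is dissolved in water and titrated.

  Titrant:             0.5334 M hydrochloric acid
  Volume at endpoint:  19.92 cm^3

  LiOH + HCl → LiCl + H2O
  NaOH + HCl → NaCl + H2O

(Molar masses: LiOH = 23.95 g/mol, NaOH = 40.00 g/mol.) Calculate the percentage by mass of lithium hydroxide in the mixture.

65.98 %

n(HCl) = 0.01992 × 0.5334 = 0.01063 mol
Let x = n(LiOH), y = n(NaOH).
Titrant: 1x + 1y = 0.01063;  mass: 23.95x + 40.00y = 0.2947
Solving, x = 8.119 × 10^-3 mol, y = 2.506 × 10^-3 mol
mass of LiOH = 8.119 × 10^-3 × 23.95 = 0.1945 g
% LiOH = 0.1945 / 0.2947 × 100 = 65.98 %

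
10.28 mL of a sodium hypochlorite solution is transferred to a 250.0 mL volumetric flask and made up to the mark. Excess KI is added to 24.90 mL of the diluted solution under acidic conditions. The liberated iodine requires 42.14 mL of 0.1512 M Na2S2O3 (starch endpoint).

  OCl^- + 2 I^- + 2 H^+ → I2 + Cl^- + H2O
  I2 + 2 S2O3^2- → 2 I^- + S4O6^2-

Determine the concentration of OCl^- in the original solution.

n(S2O3^2-) = 0.04214 × 0.1512 = 6.372 × 10^-3 mol
n(I2) = n(S2O3^2-)/2 = 3.186 × 10^-3 mol
n(OCl^-) in the aliquot = 3.186 × 10^-3 mol (1:1 ratio)
[OCl^-]_dilute = 3.186 × 10^-3 / 0.02490 = 0.1279 mol/L
[OCl^-]_original = 0.1279 × 250.0/10.28 = 3.111 mol/L

3.111 M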